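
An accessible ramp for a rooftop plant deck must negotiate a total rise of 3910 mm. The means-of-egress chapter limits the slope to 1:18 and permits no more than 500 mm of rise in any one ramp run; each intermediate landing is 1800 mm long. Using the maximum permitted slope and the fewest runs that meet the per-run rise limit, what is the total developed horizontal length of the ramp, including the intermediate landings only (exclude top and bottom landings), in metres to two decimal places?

⌈3910/500⌉ = 8 ramp runs. That means 7 intermediate landings.
Horizontal run for 3910 mm of rise at 1:18 is 3910 × 18 = 70380 mm.
7 intermediate landings contribute 7 × 1800 = 12600 mm.
Total developed length = 70380 + 12600 = 82980 mm.
= 82.98 m.

82.98 m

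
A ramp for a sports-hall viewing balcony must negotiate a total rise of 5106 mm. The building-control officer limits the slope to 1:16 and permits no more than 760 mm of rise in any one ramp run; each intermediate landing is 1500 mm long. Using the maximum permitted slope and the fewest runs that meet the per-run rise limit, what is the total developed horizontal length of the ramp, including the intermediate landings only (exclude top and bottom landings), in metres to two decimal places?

⌈5106/760⌉ = 7 ramp runs. That means 6 intermediate landings.
Horizontal run for 5106 mm of rise at 1:16 is 5106 × 16 = 81696 mm.
6 intermediate landings contribute 6 × 1500 = 9000 mm.
Total developed length = 81696 + 9000 = 90696 mm.
= 90.70 m.

90.70 m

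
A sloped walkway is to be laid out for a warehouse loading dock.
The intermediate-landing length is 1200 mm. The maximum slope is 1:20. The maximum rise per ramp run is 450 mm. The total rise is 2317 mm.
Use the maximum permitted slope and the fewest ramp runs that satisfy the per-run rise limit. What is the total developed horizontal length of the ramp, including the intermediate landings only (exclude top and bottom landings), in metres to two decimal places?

52.34 m

2317 / 450 = 5.149 → round up to 6 ramp runs. That means 5 intermediate landings.
Horizontal run for 2317 mm of rise at 1:20 is 2317 × 20 = 46340 mm.
5 intermediate landings contribute 5 × 1200 = 6000 mm.
Developed length = 46340 + 6000 = 52340 mm.
= 52.34 m.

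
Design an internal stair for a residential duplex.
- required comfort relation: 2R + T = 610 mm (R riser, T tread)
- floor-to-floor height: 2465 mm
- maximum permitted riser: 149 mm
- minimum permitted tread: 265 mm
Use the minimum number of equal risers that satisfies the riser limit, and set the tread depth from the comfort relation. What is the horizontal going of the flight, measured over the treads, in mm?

⌈2465/149⌉ = 17 risers.
Each riser is 2465/17 = 145 mm (≤ 149 mm).
From 2R + T = 610: T = 610 − 290 = 320 mm.
Treads = 17 − 1 = 16; going = 16 × 320 = 5120 mm.

5120 mm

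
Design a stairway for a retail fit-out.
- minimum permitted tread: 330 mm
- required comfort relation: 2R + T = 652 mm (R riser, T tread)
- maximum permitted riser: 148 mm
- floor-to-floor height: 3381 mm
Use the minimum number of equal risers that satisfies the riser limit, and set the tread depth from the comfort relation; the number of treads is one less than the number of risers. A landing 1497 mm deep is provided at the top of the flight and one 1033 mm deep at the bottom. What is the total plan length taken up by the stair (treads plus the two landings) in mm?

10406 mm

⌈3381/148⌉ = 23 risers.
Each riser is 3381/23 = 147 mm (≤ 148 mm).
T = 652 − 2·147 = 358 mm, which satisfies the 330 mm minimum.
Going = (23 − 1) × 358 = 7876 mm.
Enclosure = 7876 + 1497 + 1033 = 10406 mm.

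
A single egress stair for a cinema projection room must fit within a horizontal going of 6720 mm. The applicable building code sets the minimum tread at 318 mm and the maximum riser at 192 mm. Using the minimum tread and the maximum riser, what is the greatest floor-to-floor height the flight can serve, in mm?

4224 mm

6720 / 318 = 21.13, so 21 treads fit.
Risers = treads + 1 = 22.
Maximum height = 22 × 192 = 4224 mm.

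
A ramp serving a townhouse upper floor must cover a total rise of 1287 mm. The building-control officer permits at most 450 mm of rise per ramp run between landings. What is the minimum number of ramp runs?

3 runs

⌈1287/450⌉ = 3 ramp runs.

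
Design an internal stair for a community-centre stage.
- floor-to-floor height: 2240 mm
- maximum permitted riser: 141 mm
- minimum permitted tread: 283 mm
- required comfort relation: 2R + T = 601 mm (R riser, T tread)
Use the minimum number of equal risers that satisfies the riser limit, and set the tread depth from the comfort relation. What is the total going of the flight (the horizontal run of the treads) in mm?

2240 / 141 = 15.89, so 16 risers are needed.
Each riser is 2240/16 = 140 mm (≤ 141 mm).
From 2R + T = 601: T = 601 − 280 = 321 mm.
Going = (16 − 1) × 321 = 4815 mm.

4815 mm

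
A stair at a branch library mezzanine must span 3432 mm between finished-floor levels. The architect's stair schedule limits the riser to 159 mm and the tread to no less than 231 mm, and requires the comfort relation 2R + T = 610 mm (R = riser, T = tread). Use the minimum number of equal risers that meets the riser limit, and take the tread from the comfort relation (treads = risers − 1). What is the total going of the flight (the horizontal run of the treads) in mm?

3432 / 159 = 21.585 → round up to 22 risers.
Riser R = 3432 / 22 = 156 mm, within the 159 mm limit.
Tread T = 610 − 2 × 156 = 298 mm (≥ 231 mm).
Treads = 22 − 1 = 21; going = 21 × 298 = 6258 mm.

6258 mm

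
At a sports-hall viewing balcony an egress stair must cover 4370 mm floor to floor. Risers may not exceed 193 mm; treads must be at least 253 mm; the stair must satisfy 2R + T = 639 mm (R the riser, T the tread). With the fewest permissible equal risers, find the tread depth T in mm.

259 mm

4370 / 193 = 22.642 → round up to 23 risers.
R = 4370 ÷ 23 = 190 mm.
T = 639 − 2·190 = 259 mm, which satisfies the 253 mm minimum.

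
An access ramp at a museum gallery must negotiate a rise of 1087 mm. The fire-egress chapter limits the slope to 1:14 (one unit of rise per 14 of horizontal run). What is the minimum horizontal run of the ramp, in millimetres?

Run = rise × 14 = 1087 × 14 = 15218 mm.

15218 mm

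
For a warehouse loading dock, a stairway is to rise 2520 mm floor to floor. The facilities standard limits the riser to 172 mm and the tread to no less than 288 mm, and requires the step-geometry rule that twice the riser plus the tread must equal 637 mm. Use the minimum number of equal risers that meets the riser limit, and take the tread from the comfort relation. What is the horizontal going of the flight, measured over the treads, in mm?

4214 mm

At most 172 each: 2520/172 = 14.65, giving 15 risers.
R = 2520 ÷ 15 = 168 mm.
Tread T = 637 − 2 × 168 = 301 mm (≥ 288 mm).
Treads = 15 − 1 = 14; going = 14 × 301 = 4214 mm.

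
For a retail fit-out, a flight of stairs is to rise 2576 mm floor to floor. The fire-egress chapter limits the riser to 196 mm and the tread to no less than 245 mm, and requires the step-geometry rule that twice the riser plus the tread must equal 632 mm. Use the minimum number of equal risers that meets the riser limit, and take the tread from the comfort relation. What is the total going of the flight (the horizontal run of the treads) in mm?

3432 mm

At most 196 each: 2576/196 = 13.14, giving 14 risers.
R = 2576 ÷ 14 = 184 mm.
T = 632 − 2·184 = 264 mm, which satisfies the 245 mm minimum.
Treads = 14 − 1 = 13; going = 13 × 264 = 3432 mm.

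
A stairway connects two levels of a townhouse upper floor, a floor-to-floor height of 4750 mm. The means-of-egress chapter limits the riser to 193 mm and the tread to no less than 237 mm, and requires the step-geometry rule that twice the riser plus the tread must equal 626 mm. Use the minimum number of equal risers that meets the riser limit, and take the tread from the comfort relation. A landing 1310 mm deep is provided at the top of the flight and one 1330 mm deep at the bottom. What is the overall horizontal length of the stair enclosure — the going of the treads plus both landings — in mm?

8544 mm

4750 / 193 = 24.61, so 25 risers are needed.
R = 4750 ÷ 25 = 190 mm.
T = 626 − 2·190 = 246 mm, which satisfies the 237 mm minimum.
Treads = 25 − 1 = 24; going = 24 × 246 = 5904 mm.
Enclosure = 5904 + 1310 + 1330 = 8544 mm.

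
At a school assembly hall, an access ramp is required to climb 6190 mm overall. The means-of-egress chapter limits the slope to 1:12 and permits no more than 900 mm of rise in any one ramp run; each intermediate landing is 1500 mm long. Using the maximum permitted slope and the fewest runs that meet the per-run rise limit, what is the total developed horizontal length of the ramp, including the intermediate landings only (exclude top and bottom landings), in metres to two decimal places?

83.28 m

At most 900 each: 6190/900 = 6.88, giving 7 ramp runs. That means 6 intermediate landings.
Horizontal run for 6190 mm of rise at 1:12 is 6190 × 12 = 74280 mm.
Intermediate landings: 6 × 1500 = 9000 mm.
Total developed length = 74280 + 9000 = 83280 mm.
= 83.28 m.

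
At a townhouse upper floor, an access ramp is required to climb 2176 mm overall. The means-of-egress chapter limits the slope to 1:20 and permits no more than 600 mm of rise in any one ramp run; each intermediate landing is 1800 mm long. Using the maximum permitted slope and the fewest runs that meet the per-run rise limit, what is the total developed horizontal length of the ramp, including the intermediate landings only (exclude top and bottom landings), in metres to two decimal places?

48.92 m

2176 / 600 = 3.63, so 4 ramp runs are needed. That means 3 intermediate landings.
Horizontal run for 2176 mm of rise at 1:20 is 2176 × 20 = 43520 mm.
Intermediate landings: 3 × 1800 = 5400 mm.
Developed length = 43520 + 5400 = 48920 mm.
= 48.92 m.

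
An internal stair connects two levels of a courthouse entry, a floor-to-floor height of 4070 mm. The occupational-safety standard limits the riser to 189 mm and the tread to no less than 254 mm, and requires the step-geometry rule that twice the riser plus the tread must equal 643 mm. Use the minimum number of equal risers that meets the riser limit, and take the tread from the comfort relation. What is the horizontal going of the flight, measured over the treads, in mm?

5733 mm

At most 189 each: 4070/189 = 21.53, giving 22 risers.
R = 4070 ÷ 22 = 185 mm.
From 2R + T = 643: T = 643 − 370 = 273 mm.
Treads = 22 − 1 = 21; going = 21 × 273 = 5733 mm.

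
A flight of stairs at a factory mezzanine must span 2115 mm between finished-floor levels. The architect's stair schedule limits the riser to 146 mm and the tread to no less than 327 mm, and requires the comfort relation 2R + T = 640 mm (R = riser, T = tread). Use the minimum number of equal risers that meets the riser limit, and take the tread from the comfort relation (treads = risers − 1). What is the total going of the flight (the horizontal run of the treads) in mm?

⌈2115/146⌉ = 15 risers.
R = 2115 ÷ 15 = 141 mm.
Tread T = 640 − 2 × 141 = 358 mm (≥ 327 mm).
Going = (15 − 1) × 358 = 5012 mm.

5012 mm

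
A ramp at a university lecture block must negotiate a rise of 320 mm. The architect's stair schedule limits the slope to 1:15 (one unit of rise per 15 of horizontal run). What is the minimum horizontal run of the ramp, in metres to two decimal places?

4.80 m

At 1:15 the run is 15 × 320 = 4800 mm.
4800 mm = 4.80 m.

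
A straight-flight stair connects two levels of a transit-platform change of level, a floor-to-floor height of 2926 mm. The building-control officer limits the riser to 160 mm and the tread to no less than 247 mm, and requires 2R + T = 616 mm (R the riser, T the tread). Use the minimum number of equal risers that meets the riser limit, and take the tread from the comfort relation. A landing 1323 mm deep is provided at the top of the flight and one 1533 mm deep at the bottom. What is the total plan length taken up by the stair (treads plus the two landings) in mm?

2926 / 160 = 18.29, so 19 risers are needed.
Each riser is 2926/19 = 154 mm (≤ 160 mm).
T = 616 − 2·154 = 308 mm, which satisfies the 247 mm minimum.
Treads = 19 − 1 = 18; going = 18 × 308 = 5544 mm.
Add landings: 5544 + 1323 + 1533 = 8400 mm.

8400 mm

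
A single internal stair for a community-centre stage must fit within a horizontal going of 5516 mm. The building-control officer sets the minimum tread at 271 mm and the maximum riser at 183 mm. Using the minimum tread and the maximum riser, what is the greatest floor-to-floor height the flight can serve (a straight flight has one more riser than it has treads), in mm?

5516 / 271 = 20.35, so 20 treads fit.
Risers = treads + 1 = 21.
Maximum height = 21 × 183 = 3843 mm.

3843 mm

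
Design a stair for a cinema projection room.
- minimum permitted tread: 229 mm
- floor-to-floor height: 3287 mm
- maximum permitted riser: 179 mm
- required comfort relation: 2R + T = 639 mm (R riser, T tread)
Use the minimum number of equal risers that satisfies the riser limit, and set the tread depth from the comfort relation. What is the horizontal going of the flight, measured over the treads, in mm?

3287 / 179 = 18.363 → round up to 19 risers.
Each riser is 3287/19 = 173 mm (≤ 179 mm).
T = 639 − 2·173 = 293 mm, which satisfies the 229 mm minimum.
Going = (19 − 1) × 293 = 5274 mm.

5274 mm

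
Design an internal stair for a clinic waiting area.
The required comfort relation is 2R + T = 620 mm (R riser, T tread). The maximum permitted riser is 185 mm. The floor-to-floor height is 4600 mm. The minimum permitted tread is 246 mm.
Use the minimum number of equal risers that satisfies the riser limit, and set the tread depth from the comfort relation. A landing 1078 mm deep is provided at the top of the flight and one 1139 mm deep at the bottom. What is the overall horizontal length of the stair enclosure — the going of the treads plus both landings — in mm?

8265 mm

⌈4600/185⌉ = 25 risers.
R = 4600 ÷ 25 = 184 mm.
T = 620 − 2·184 = 252 mm, which satisfies the 246 mm minimum.
Going = (25 − 1) × 252 = 6048 mm.
Add landings: 6048 + 1078 + 1139 = 8265 mm.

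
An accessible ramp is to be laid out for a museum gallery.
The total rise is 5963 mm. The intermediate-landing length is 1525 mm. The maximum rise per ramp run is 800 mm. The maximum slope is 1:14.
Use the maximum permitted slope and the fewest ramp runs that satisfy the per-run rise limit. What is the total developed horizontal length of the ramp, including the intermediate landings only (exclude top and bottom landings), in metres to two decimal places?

5963 / 800 = 7.45, so 8 ramp runs are needed. That means 7 intermediate landings.
Ramp run (horizontal) at 1:14: 5963 × 14 = 83482 mm.
Intermediate landings: 7 × 1525 = 10675 mm.
Total developed length = 83482 + 10675 = 94157 mm.
= 94.16 m.

94.16 m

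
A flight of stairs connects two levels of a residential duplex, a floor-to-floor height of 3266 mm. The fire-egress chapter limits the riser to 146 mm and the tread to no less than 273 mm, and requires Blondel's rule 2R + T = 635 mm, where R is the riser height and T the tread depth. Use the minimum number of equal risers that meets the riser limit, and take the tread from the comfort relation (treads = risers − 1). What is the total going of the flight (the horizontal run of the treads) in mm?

7722 mm

At most 146 each: 3266/146 = 22.37, giving 23 risers.
Each riser is 3266/23 = 142 mm (≤ 146 mm).
From 2R + T = 635: T = 635 − 284 = 351 mm.
23 risers give 22 treads; going = 22 × 351 = 7722 mm.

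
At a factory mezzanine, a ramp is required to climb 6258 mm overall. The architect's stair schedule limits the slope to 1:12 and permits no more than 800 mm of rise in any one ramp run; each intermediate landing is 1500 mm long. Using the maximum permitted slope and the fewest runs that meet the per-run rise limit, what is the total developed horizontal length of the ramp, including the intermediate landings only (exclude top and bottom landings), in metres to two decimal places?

85.60 m

At most 800 each: 6258/800 = 7.82, giving 8 ramp runs. That means 7 intermediate landings.
Ramp run (horizontal) at 1:12: 6258 × 12 = 75096 mm.
7 intermediate landings contribute 7 × 1500 = 10500 mm.
Developed length = 75096 + 10500 = 85596 mm.
= 85.60 m.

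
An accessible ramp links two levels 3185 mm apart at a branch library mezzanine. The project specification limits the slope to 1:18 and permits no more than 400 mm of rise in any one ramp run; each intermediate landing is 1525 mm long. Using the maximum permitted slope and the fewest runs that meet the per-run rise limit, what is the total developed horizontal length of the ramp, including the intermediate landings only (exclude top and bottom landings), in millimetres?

3185 / 400 = 7.963 → round up to 8 ramp runs. That means 7 intermediate landings.
Horizontal run for 3185 mm of rise at 1:18 is 3185 × 18 = 57330 mm.
7 intermediate landings contribute 7 × 1525 = 10675 mm.
Total developed length = 57330 + 10675 = 68005 mm.

68005 mm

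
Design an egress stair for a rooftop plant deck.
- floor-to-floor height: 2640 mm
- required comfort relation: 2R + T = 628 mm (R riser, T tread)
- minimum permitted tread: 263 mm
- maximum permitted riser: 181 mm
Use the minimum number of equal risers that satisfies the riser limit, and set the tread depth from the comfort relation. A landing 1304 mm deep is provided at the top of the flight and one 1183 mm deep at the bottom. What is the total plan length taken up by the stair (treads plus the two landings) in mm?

6351 mm

2640 / 181 = 14.586 → round up to 15 risers.
R = 2640 ÷ 15 = 176 mm.
From 2R + T = 628: T = 628 − 352 = 276 mm.
15 risers give 14 treads; going = 14 × 276 = 3864 mm.
Add landings: 3864 + 1304 + 1183 = 6351 mm.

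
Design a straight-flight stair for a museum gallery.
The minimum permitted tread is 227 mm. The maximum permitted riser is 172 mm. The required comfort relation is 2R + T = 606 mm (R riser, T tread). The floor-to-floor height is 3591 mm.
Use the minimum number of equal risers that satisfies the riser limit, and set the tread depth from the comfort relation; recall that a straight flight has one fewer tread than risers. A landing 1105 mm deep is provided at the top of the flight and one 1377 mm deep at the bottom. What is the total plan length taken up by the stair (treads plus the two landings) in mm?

7762 mm

3591 / 172 = 20.88, so 21 risers are needed.
R = 3591 ÷ 21 = 171 mm.
From 2R + T = 606: T = 606 − 342 = 264 mm.
21 risers give 20 treads; going = 20 × 264 = 5280 mm.
Enclosure = 5280 + 1105 + 1377 = 7762 mm.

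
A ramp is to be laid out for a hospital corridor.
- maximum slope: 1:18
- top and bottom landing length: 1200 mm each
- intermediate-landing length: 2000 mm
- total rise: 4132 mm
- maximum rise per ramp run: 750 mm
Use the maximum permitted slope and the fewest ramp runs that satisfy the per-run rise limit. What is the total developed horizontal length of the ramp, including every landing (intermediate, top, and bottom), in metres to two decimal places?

86.78 m

⌈4132/750⌉ = 6 ramp runs. That means 5 intermediate landings.
Ramp run (horizontal) at 1:18: 4132 × 18 = 74376 mm.
Intermediate landings: 5 × 2000 = 10000 mm.
Top and bottom landings: 2 × 1200 = 2400 mm.
Total = 74376 + 10000 + 2400 = 86776 mm.
= 86.78 m.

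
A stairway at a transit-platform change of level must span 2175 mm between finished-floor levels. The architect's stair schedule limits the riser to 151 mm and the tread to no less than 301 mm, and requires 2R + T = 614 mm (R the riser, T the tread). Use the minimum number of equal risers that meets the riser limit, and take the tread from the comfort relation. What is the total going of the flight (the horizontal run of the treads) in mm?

4536 mm

2175 / 151 = 14.40, so 15 risers are needed.
R = 2175 ÷ 15 = 145 mm.
Tread T = 614 − 2 × 145 = 324 mm (≥ 301 mm).
Treads = 15 − 1 = 14; going = 14 × 324 = 4536 mm.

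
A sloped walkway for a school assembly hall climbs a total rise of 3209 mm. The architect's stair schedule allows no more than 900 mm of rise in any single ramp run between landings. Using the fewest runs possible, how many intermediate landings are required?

3 intermediate landings

3209 / 900 = 3.566 → round up to 4 ramp runs.
4 runs are separated by 3 intermediate landings.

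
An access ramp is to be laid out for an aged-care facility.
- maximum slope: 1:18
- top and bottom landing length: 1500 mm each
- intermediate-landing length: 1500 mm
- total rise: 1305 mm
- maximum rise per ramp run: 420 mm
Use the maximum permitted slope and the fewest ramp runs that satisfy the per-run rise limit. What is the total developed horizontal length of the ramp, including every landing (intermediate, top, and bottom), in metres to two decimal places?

1305 / 420 = 3.11, so 4 ramp runs are needed. That means 3 intermediate landings.
Ramp run (horizontal) at 1:18: 1305 × 18 = 23490 mm.
3 intermediate landings contribute 3 × 1500 = 4500 mm.
Top and bottom landings: 2 × 1500 = 3000 mm.
Total = 23490 + 4500 + 3000 = 30990 mm.
= 30.99 m.

30.99 m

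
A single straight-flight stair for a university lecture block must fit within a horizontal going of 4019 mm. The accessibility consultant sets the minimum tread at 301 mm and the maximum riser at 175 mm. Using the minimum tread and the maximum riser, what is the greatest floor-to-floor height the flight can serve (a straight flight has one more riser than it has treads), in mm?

2450 mm

Treads that fit: ⌊4019 / 301⌋ = 13.
Risers = treads + 1 = 14.
Maximum height = 14 × 175 = 2450 mm.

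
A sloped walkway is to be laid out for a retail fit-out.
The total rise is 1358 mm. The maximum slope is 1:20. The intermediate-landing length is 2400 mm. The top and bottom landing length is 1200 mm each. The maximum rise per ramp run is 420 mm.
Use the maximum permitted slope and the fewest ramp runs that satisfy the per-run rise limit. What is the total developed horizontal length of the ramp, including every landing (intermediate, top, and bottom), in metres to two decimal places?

36.76 m

⌈1358/420⌉ = 4 ramp runs. That means 3 intermediate landings.
Ramp run (horizontal) at 1:20: 1358 × 20 = 27160 mm.
Intermediate landings: 3 × 2400 = 7200 mm.
Top and bottom landings: 2 × 1200 = 2400 mm.
Total = 27160 + 7200 + 2400 = 36760 mm.
= 36.76 m.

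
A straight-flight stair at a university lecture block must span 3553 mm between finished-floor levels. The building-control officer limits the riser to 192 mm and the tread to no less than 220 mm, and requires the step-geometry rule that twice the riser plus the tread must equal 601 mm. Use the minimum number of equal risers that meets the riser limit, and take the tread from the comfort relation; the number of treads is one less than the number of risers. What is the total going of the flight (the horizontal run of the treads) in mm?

3553 / 192 = 18.505 → round up to 19 risers.
Each riser is 3553/19 = 187 mm (≤ 192 mm).
From 2R + T = 601: T = 601 − 374 = 227 mm.
Going = (19 − 1) × 227 = 4086 mm.

4086 mm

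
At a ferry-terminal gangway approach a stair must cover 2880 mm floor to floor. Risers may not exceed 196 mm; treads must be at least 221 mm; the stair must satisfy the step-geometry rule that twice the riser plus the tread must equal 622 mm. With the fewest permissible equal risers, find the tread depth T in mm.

At most 196 each: 2880/196 = 14.69, giving 15 risers.
R = 2880 ÷ 15 = 192 mm.
Tread T = 622 − 2 × 192 = 238 mm (≥ 221 mm).

238 mm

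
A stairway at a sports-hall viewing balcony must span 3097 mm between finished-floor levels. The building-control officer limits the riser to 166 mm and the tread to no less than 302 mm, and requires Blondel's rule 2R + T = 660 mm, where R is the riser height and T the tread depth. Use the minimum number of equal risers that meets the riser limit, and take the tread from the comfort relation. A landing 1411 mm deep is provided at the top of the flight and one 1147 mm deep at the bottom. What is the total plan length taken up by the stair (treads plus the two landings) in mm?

3097 / 166 = 18.66, so 19 risers are needed.
R = 3097 ÷ 19 = 163 mm.
Tread T = 660 − 2 × 163 = 334 mm (≥ 302 mm).
19 risers give 18 treads; going = 18 × 334 = 6012 mm.
Add landings: 6012 + 1411 + 1147 = 8570 mm.

8570 mm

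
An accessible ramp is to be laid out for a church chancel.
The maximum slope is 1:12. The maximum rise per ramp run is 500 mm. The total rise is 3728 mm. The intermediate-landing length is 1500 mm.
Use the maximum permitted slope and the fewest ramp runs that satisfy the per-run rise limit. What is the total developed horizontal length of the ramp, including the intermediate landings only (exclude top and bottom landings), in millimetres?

55236 mm

3728 / 500 = 7.456 → round up to 8 ramp runs. That means 7 intermediate landings.
Horizontal run for 3728 mm of rise at 1:12 is 3728 × 12 = 44736 mm.
7 intermediate landings contribute 7 × 1500 = 10500 mm.
Total developed length = 44736 + 10500 = 55236 mm.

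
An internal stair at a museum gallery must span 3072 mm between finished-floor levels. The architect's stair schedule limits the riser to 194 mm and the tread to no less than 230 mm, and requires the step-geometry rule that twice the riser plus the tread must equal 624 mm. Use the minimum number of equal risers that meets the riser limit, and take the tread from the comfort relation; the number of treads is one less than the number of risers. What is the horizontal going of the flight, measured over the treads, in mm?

⌈3072/194⌉ = 16 risers.
R = 3072 ÷ 16 = 192 mm.
T = 624 − 2·192 = 240 mm, which satisfies the 230 mm minimum.
Going = (16 − 1) × 240 = 3600 mm.

3600 mm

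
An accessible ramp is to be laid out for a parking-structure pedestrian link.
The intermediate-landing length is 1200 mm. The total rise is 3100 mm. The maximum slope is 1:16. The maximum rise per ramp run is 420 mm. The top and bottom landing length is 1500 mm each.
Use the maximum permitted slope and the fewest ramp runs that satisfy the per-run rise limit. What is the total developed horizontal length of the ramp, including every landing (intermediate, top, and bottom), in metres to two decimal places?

3100 / 420 = 7.38, so 8 ramp runs are needed. That means 7 intermediate landings.
Horizontal run for 3100 mm of rise at 1:16 is 3100 × 16 = 49600 mm.
Intermediate landings: 7 × 1200 = 8400 mm.
Top and bottom landings: 2 × 1500 = 3000 mm.
Total = 49600 + 8400 + 3000 = 61000 mm.
= 61.00 m.

61.00 m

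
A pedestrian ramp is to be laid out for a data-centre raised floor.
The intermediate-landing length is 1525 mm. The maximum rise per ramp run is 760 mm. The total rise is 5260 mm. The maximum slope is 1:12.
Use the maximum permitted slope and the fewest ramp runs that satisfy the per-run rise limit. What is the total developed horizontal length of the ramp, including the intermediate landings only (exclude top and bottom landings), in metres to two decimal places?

72.27 m

5260 / 760 = 6.921 → round up to 7 ramp runs. That means 6 intermediate landings.
Horizontal run for 5260 mm of rise at 1:12 is 5260 × 12 = 63120 mm.
Intermediate landings: 6 × 1525 = 9150 mm.
Developed length = 63120 + 9150 = 72270 mm.
= 72.27 m.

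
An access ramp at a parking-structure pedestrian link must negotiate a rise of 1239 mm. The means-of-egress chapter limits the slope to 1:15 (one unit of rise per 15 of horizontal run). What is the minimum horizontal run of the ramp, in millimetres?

18585 mm

Run = rise × 15 = 1239 × 15 = 18585 mm.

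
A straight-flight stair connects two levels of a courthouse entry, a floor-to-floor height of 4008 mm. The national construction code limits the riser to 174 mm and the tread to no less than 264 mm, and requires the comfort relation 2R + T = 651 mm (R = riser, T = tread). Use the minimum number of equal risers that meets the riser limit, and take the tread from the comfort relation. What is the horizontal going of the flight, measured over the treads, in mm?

4008 / 174 = 23.03, so 24 risers are needed.
Each riser is 4008/24 = 167 mm (≤ 174 mm).
T = 651 − 2·167 = 317 mm, which satisfies the 264 mm minimum.
Going = (24 − 1) × 317 = 7291 mm.

7291 mm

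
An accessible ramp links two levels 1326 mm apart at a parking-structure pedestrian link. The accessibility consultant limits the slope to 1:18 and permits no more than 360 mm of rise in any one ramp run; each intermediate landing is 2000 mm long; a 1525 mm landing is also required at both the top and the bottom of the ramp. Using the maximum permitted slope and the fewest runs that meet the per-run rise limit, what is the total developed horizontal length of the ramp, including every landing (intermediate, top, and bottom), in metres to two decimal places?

32.92 m

1326 / 360 = 3.68, so 4 ramp runs are needed. That means 3 intermediate landings.
Horizontal run for 1326 mm of rise at 1:18 is 1326 × 18 = 23868 mm.
Intermediate landings: 3 × 2000 = 6000 mm.
Top and bottom landings: 2 × 1525 = 3050 mm.
Total = 23868 + 6000 + 3050 = 32918 mm.
= 32.92 m.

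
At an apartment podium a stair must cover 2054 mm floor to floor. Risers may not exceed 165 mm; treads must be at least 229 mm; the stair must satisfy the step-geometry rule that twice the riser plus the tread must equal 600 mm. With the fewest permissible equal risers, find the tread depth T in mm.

At most 165 each: 2054/165 = 12.45, giving 13 risers.
Riser R = 2054 / 13 = 158 mm, within the 165 mm limit.
Tread T = 600 − 2 × 158 = 284 mm (≥ 229 mm).

284 mm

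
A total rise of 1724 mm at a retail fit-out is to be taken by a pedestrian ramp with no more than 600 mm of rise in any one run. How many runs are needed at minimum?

3 runs

1724 / 600 = 2.87, so 3 ramp runs are needed.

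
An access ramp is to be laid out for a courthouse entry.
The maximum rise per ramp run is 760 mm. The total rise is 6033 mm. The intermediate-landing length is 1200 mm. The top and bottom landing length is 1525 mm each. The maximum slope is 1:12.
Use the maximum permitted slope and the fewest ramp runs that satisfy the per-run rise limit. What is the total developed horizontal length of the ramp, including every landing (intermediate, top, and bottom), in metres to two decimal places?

83.85 m

6033 / 760 = 7.938 → round up to 8 ramp runs. That means 7 intermediate landings.
Ramp run (horizontal) at 1:12: 6033 × 12 = 72396 mm.
7 intermediate landings contribute 7 × 1200 = 8400 mm.
Top and bottom landings: 2 × 1525 = 3050 mm.
Total = 72396 + 8400 + 3050 = 83846 mm.
= 83.85 m.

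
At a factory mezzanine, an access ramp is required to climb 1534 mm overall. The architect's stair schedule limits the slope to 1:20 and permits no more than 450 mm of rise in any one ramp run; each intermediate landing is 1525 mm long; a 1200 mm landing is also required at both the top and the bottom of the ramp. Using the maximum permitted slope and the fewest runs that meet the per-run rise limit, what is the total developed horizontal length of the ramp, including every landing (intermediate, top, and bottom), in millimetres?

⌈1534/450⌉ = 4 ramp runs. That means 3 intermediate landings.
Horizontal run for 1534 mm of rise at 1:20 is 1534 × 20 = 30680 mm.
Intermediate landings: 3 × 1525 = 4575 mm.
Top and bottom landings: 2 × 1200 = 2400 mm.
Total = 30680 + 4575 + 2400 = 37655 mm.

37655 mm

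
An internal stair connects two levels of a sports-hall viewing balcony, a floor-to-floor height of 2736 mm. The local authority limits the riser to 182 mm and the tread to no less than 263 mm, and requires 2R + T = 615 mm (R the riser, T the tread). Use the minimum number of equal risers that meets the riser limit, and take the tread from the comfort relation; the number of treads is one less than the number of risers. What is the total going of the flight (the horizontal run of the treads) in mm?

4095 mm

2736 / 182 = 15.033 → round up to 16 risers.
Each riser is 2736/16 = 171 mm (≤ 182 mm).
T = 615 − 2·171 = 273 mm, which satisfies the 263 mm minimum.
16 risers give 15 treads; going = 15 × 273 = 4095 mm.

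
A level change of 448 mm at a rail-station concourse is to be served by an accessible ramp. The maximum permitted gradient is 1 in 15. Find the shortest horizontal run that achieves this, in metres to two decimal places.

Run = rise × 15 = 448 × 15 = 6720 mm.
6720 mm = 6.72 m.

6.72 m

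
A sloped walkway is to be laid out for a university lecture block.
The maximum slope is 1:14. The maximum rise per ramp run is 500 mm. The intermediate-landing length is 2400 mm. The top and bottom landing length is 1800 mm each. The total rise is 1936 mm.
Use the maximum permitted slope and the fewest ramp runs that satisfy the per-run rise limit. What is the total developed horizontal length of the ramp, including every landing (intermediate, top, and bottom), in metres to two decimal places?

⌈1936/500⌉ = 4 ramp runs. That means 3 intermediate landings.
Horizontal run for 1936 mm of rise at 1:14 is 1936 × 14 = 27104 mm.
3 intermediate landings contribute 3 × 2400 = 7200 mm.
Top and bottom landings: 2 × 1800 = 3600 mm.
Total = 27104 + 7200 + 3600 = 37904 mm.
= 37.90 m.

37.90 m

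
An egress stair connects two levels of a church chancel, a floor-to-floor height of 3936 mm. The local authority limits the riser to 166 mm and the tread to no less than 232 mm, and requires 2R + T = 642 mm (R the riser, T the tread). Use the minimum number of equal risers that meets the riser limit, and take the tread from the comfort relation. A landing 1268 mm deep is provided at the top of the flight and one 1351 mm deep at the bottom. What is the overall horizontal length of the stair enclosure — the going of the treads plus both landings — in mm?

⌈3936/166⌉ = 24 risers.
Riser R = 3936 / 24 = 164 mm, within the 166 mm limit.
Tread T = 642 − 2 × 164 = 314 mm (≥ 232 mm).
Going = (24 − 1) × 314 = 7222 mm.
Add landings: 7222 + 1268 + 1351 = 9841 mm.

9841 mm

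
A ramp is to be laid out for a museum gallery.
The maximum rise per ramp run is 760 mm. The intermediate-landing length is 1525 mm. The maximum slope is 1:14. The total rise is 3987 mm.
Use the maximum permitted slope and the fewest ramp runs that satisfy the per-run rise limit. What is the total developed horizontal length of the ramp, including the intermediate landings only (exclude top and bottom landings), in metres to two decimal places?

63.44 m

3987 / 760 = 5.25, so 6 ramp runs are needed. That means 5 intermediate landings.
Horizontal run for 3987 mm of rise at 1:14 is 3987 × 14 = 55818 mm.
Intermediate landings: 5 × 1525 = 7625 mm.
Developed length = 55818 + 7625 = 63443 mm.
= 63.44 m.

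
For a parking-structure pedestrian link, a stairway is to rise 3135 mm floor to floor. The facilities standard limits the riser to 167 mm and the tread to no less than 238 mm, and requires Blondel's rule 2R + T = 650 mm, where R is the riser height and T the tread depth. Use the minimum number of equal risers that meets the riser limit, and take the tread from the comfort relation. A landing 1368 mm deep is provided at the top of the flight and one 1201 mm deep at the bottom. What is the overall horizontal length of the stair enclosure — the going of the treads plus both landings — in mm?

8329 mm

3135 / 167 = 18.77, so 19 risers are needed.
Each riser is 3135/19 = 165 mm (≤ 167 mm).
Tread T = 650 − 2 × 165 = 320 mm (≥ 238 mm).
Treads = 19 − 1 = 18; going = 18 × 320 = 5760 mm.
Enclosure = 5760 + 1368 + 1201 = 8329 mm.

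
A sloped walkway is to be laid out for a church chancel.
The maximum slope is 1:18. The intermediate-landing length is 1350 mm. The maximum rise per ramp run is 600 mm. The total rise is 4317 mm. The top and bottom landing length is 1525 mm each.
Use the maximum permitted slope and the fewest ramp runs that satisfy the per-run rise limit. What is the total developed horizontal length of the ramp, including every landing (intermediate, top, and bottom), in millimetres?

⌈4317/600⌉ = 8 ramp runs. That means 7 intermediate landings.
Ramp run (horizontal) at 1:18: 4317 × 18 = 77706 mm.
7 intermediate landings contribute 7 × 1350 = 9450 mm.
Top and bottom landings: 2 × 1525 = 3050 mm.
Total = 77706 + 9450 + 3050 = 90206 mm.

90206 mm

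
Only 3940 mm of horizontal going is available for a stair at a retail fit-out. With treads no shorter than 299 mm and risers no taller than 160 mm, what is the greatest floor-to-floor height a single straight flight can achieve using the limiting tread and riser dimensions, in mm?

2240 mm

Treads that fit: ⌊3940 / 299⌋ = 13.
Risers = treads + 1 = 14.
Maximum height = 14 × 160 = 2240 mm.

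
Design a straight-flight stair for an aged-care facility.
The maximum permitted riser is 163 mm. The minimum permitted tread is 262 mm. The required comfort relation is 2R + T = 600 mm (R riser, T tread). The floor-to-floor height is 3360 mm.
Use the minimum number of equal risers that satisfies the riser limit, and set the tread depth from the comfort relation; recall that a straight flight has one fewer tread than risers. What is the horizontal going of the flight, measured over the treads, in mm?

At most 163 each: 3360/163 = 20.61, giving 21 risers.
Each riser is 3360/21 = 160 mm (≤ 163 mm).
Tread T = 600 − 2 × 160 = 280 mm (≥ 262 mm).
21 risers give 20 treads; going = 20 × 280 = 5600 mm.

5600 mm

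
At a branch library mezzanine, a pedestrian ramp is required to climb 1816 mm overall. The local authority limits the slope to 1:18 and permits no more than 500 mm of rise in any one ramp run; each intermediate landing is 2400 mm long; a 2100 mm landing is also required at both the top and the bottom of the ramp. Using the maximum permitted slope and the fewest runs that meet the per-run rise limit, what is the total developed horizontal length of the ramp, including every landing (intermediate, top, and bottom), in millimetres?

44088 mm

⌈1816/500⌉ = 4 ramp runs. That means 3 intermediate landings.
Horizontal run for 1816 mm of rise at 1:18 is 1816 × 18 = 32688 mm.
Intermediate landings: 3 × 2400 = 7200 mm.
Top and bottom landings: 2 × 2100 = 4200 mm.
Total = 32688 + 7200 + 4200 = 44088 mm.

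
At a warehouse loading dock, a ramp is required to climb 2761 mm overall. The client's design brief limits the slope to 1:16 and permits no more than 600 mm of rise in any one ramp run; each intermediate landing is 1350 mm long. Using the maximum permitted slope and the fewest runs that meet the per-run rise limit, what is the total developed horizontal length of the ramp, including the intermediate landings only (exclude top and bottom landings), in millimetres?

2761 / 600 = 4.60, so 5 ramp runs are needed. That means 4 intermediate landings.
Horizontal run for 2761 mm of rise at 1:16 is 2761 × 16 = 44176 mm.
4 intermediate landings contribute 4 × 1350 = 5400 mm.
Total developed length = 44176 + 5400 = 49576 mm.

49576 mm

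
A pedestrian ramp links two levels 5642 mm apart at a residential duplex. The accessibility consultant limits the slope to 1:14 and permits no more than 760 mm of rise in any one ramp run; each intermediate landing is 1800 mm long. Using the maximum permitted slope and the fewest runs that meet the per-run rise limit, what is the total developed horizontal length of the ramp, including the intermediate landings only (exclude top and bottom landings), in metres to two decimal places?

5642 / 760 = 7.42, so 8 ramp runs are needed. That means 7 intermediate landings.
Horizontal run for 5642 mm of rise at 1:14 is 5642 × 14 = 78988 mm.
Intermediate landings: 7 × 1800 = 12600 mm.
Total developed length = 78988 + 12600 = 91588 mm.
= 91.59 m.

91.59 m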